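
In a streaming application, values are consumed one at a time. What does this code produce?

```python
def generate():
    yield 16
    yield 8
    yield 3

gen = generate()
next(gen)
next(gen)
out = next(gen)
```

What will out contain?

Step 1: generate() creates a generator.
Step 2: next(gen) yields 16 (consumed and discarded).
Step 3: next(gen) yields 8 (consumed and discarded).
Step 4: next(gen) yields 3, assigned to out.
Therefore out = 3.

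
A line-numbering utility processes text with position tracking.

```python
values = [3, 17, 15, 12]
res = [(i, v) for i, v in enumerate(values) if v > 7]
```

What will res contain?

Step 1: Filter enumerate([3, 17, 15, 12]) keeping v > 7:
  (0, 3): 3 <= 7, excluded
  (1, 17): 17 > 7, included
  (2, 15): 15 > 7, included
  (3, 12): 12 > 7, included
Therefore res = [(1, 17), (2, 15), (3, 12)].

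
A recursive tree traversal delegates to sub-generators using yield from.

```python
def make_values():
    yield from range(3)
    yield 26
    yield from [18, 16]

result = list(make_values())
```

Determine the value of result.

Step 1: Trace yields in order:
  yield 0
  yield 1
  yield 2
  yield 26
  yield 18
  yield 16
Therefore result = [0, 1, 2, 26, 18, 16].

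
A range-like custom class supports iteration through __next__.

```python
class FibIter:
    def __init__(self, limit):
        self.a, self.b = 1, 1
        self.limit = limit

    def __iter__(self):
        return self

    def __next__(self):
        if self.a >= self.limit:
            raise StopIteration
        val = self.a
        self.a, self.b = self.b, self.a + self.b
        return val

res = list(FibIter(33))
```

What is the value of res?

Step 1: Fibonacci-like sequence (a=1, b=1) until >= 33:
  Yield 1, then a,b = 1,2
  Yield 1, then a,b = 2,3
  Yield 2, then a,b = 3,5
  Yield 3, then a,b = 5,8
  Yield 5, then a,b = 8,13
  Yield 8, then a,b = 13,21
  Yield 13, then a,b = 21,34
  Yield 21, then a,b = 34,55
Step 2: 34 >= 33, stop.
Therefore res = [1, 1, 2, 3, 5, 8, 13, 21].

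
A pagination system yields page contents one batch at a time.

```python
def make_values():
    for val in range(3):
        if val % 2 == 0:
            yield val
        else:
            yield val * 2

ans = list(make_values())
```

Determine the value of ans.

Step 1: For each val in range(3), yield val if even, else val*2:
  val=0 (even): yield 0
  val=1 (odd): yield 1*2 = 2
  val=2 (even): yield 2
Therefore ans = [0, 2, 2].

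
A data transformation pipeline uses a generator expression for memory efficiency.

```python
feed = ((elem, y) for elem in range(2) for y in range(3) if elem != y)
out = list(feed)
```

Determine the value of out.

Step 1: Nested generator over range(2) x range(3) where elem != y:
  (0, 0): excluded (elem == y)
  (0, 1): included
  (0, 2): included
  (1, 0): included
  (1, 1): excluded (elem == y)
  (1, 2): included
Therefore out = [(0, 1), (0, 2), (1, 0), (1, 2)].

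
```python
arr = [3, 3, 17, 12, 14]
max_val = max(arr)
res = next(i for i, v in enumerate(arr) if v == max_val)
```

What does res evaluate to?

Step 1: max([3, 3, 17, 12, 14]) = 17.
Step 2: Find first index where value == 17:
  Index 0: 3 != 17
  Index 1: 3 != 17
  Index 2: 17 == 17, found!
Therefore res = 2.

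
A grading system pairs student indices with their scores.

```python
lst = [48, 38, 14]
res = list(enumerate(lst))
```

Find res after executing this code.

Step 1: enumerate pairs each element with its index:
  (0, 48)
  (1, 38)
  (2, 14)
Therefore res = [(0, 48), (1, 38), (2, 14)].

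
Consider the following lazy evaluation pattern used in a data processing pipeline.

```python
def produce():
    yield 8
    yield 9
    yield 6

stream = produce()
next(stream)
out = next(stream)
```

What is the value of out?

Step 1: produce() creates a generator.
Step 2: next(stream) yields 8 (consumed and discarded).
Step 3: next(stream) yields 9, assigned to out.
Therefore out = 9.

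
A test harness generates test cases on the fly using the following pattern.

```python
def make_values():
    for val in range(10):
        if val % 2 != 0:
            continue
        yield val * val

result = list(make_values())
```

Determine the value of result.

Step 1: Only yield val**2 when val is divisible by 2:
  val=0: 0 % 2 == 0, yield 0**2 = 0
  val=2: 2 % 2 == 0, yield 2**2 = 4
  val=4: 4 % 2 == 0, yield 4**2 = 16
  val=6: 6 % 2 == 0, yield 6**2 = 36
  val=8: 8 % 2 == 0, yield 8**2 = 64
Therefore result = [0, 4, 16, 36, 64].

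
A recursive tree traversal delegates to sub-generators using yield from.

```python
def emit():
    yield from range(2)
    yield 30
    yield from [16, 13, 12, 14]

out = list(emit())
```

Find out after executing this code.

Step 1: Trace yields in order:
  yield 0
  yield 1
  yield 30
  yield 16
  yield 13
  yield 12
  yield 14
Therefore out = [0, 1, 30, 16, 13, 12, 14].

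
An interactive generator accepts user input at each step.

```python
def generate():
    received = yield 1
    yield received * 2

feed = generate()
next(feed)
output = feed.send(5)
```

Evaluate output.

Step 1: next(feed) advances to first yield, producing 1.
Step 2: send(5) resumes, received = 5.
Step 3: yield received * 2 = 5 * 2 = 10.
Therefore output = 10.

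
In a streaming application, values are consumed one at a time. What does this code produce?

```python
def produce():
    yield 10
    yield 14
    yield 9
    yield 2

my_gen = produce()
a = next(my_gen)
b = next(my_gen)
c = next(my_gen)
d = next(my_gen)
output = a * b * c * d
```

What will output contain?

Step 1: Create generator and consume all values:
  a = next(my_gen) = 10
  b = next(my_gen) = 14
  c = next(my_gen) = 9
  d = next(my_gen) = 2
Step 2: output = 10 * 14 * 9 * 2 = 2520.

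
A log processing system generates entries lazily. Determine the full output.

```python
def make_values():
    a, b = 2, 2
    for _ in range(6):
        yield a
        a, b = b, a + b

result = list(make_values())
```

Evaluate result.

Step 1: Fibonacci-like sequence starting with a=2, b=2:
  Iteration 1: yield a=2, then a,b = 2,4
  Iteration 2: yield a=2, then a,b = 4,6
  Iteration 3: yield a=4, then a,b = 6,10
  Iteration 4: yield a=6, then a,b = 10,16
  Iteration 5: yield a=10, then a,b = 16,26
  Iteration 6: yield a=16, then a,b = 26,42
Therefore result = [2, 2, 4, 6, 10, 16].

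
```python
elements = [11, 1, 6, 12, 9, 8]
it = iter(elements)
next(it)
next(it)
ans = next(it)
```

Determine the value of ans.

Step 1: Create iterator over [11, 1, 6, 12, 9, 8].
Step 2: next() consumes 11.
Step 3: next() consumes 1.
Step 4: next() returns 6.
Therefore ans = 6.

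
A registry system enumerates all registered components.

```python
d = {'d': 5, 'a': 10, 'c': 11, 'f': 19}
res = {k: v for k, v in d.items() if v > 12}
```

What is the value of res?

Step 1: Filter items where value > 12:
  'd': 5 <= 12: removed
  'a': 10 <= 12: removed
  'c': 11 <= 12: removed
  'f': 19 > 12: kept
Therefore res = {'f': 19}.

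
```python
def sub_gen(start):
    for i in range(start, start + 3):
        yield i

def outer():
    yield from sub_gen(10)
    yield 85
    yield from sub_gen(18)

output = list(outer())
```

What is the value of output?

Step 1: outer() delegates to sub_gen(10):
  yield 10
  yield 11
  yield 12
Step 2: yield 85
Step 3: Delegates to sub_gen(18):
  yield 18
  yield 19
  yield 20
Therefore output = [10, 11, 12, 85, 18, 19, 20].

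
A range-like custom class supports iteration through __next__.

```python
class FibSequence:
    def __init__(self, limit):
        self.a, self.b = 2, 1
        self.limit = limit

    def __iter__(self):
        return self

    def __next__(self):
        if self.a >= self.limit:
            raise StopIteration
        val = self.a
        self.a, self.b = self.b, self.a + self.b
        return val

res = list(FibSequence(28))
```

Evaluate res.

Step 1: Fibonacci-like sequence (a=2, b=1) until >= 28:
  Yield 2, then a,b = 1,3
  Yield 1, then a,b = 3,4
  Yield 3, then a,b = 4,7
  Yield 4, then a,b = 7,11
  Yield 7, then a,b = 11,18
  Yield 11, then a,b = 18,29
  Yield 18, then a,b = 29,47
Step 2: 29 >= 28, stop.
Therefore res = [2, 1, 3, 4, 7, 11, 18].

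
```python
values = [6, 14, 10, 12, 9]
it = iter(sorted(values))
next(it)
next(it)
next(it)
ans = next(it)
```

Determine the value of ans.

Step 1: sorted([6, 14, 10, 12, 9]) = [6, 9, 10, 12, 14].
Step 2: Create iterator and skip 3 elements.
Step 3: next() returns 12.
Therefore ans = 12.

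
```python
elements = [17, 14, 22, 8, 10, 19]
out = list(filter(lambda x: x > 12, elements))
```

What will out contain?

Step 1: Filter elements > 12:
  17: kept
  14: kept
  22: kept
  8: removed
  10: removed
  19: kept
Therefore out = [17, 14, 22, 19].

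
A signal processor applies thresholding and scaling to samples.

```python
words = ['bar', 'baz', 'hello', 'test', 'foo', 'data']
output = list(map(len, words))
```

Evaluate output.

Step 1: Map len() to each word:
  'bar' -> 3
  'baz' -> 3
  'hello' -> 5
  'test' -> 4
  'foo' -> 3
  'data' -> 4
Therefore output = [3, 3, 5, 4, 3, 4].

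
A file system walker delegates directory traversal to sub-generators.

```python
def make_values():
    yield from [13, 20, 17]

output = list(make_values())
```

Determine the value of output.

Step 1: yield from delegates to the iterable, yielding each element.
Step 2: Collected values: [13, 20, 17].
Therefore output = [13, 20, 17].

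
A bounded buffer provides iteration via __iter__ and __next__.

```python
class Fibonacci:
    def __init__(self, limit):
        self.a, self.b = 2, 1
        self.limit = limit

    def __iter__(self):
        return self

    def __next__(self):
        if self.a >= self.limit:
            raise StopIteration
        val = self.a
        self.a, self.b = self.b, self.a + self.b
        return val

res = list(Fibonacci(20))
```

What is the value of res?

Step 1: Fibonacci-like sequence (a=2, b=1) until >= 20:
  Yield 2, then a,b = 1,3
  Yield 1, then a,b = 3,4
  Yield 3, then a,b = 4,7
  Yield 4, then a,b = 7,11
  Yield 7, then a,b = 11,18
  Yield 11, then a,b = 18,29
  Yield 18, then a,b = 29,47
Step 2: 29 >= 20, stop.
Therefore res = [2, 1, 3, 4, 7, 11, 18].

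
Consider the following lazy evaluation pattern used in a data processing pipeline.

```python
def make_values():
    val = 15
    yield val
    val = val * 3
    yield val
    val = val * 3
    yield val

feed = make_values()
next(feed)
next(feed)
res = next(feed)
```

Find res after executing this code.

Step 1: Trace through generator execution:
  Yield 1: val starts at 15, yield 15
  Yield 2: val = 15 * 3 = 45, yield 45
  Yield 3: val = 45 * 3 = 135, yield 135
Step 2: First next() gets 15, second next() gets the second value, third next() yields 135.
Therefore res = 135.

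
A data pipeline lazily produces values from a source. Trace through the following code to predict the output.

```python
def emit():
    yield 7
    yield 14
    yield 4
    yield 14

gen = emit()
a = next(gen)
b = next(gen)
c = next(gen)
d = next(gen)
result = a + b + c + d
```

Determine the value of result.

Step 1: Create generator and consume all values:
  a = next(gen) = 7
  b = next(gen) = 14
  c = next(gen) = 4
  d = next(gen) = 14
Step 2: result = 7 + 14 + 4 + 14 = 39.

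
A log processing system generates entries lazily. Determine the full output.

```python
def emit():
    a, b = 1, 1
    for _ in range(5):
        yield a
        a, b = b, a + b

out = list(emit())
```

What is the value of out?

Step 1: Fibonacci-like sequence starting with a=1, b=1:
  Iteration 1: yield a=1, then a,b = 1,2
  Iteration 2: yield a=1, then a,b = 2,3
  Iteration 3: yield a=2, then a,b = 3,5
  Iteration 4: yield a=3, then a,b = 5,8
  Iteration 5: yield a=5, then a,b = 8,13
Therefore out = [1, 1, 2, 3, 5].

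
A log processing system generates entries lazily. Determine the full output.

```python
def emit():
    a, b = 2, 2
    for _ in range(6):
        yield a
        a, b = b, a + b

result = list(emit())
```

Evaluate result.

Step 1: Fibonacci-like sequence starting with a=2, b=2:
  Iteration 1: yield a=2, then a,b = 2,4
  Iteration 2: yield a=2, then a,b = 4,6
  Iteration 3: yield a=4, then a,b = 6,10
  Iteration 4: yield a=6, then a,b = 10,16
  Iteration 5: yield a=10, then a,b = 16,26
  Iteration 6: yield a=16, then a,b = 26,42
Therefore result = [2, 2, 4, 6, 10, 16].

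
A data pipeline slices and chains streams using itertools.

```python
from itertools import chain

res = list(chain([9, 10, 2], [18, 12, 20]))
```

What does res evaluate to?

Step 1: chain() concatenates iterables: [9, 10, 2] + [18, 12, 20].
Therefore res = [9, 10, 2, 18, 12, 20].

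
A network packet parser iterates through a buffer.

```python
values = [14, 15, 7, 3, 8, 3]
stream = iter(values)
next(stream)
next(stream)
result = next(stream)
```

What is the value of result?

Step 1: Create iterator over [14, 15, 7, 3, 8, 3].
Step 2: next() consumes 14.
Step 3: next() consumes 15.
Step 4: next() returns 7.
Therefore result = 7.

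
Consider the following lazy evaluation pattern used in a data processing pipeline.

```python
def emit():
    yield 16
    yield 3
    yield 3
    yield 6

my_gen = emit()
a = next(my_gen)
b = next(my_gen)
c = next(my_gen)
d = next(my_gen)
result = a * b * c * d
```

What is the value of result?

Step 1: Create generator and consume all values:
  a = next(my_gen) = 16
  b = next(my_gen) = 3
  c = next(my_gen) = 3
  d = next(my_gen) = 6
Step 2: result = 16 * 3 * 3 * 6 = 864.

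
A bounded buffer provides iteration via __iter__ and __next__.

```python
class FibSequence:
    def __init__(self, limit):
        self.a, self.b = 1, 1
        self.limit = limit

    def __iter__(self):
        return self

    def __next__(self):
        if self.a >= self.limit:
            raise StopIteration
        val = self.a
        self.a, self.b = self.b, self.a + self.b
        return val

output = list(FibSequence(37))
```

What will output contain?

Step 1: Fibonacci-like sequence (a=1, b=1) until >= 37:
  Yield 1, then a,b = 1,2
  Yield 1, then a,b = 2,3
  Yield 2, then a,b = 3,5
  Yield 3, then a,b = 5,8
  Yield 5, then a,b = 8,13
  Yield 8, then a,b = 13,21
  Yield 13, then a,b = 21,34
  Yield 21, then a,b = 34,55
  Yield 34, then a,b = 55,89
Step 2: 55 >= 37, stop.
Therefore output = [1, 1, 2, 3, 5, 8, 13, 21, 34].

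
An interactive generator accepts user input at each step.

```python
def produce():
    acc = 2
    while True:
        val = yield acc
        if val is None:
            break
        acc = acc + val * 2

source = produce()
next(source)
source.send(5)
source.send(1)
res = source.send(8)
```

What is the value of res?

Step 1: next() -> yield acc=2.
Step 2: send(5) -> val=5, acc = 2 + 5*2 = 12, yield 12.
Step 3: send(1) -> val=1, acc = 12 + 1*2 = 14, yield 14.
Step 4: send(8) -> val=8, acc = 14 + 8*2 = 30, yield 30.
Therefore res = 30.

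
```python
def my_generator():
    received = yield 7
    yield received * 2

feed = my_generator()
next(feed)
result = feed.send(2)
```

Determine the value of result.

Step 1: next(feed) advances to first yield, producing 7.
Step 2: send(2) resumes, received = 2.
Step 3: yield received * 2 = 2 * 2 = 4.
Therefore result = 4.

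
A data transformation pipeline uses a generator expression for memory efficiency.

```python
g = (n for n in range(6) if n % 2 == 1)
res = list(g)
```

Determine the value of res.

Step 1: Filter range(6) keeping only odd values:
  n=0: even, excluded
  n=1: odd, included
  n=2: even, excluded
  n=3: odd, included
  n=4: even, excluded
  n=5: odd, included
Therefore res = [1, 3, 5].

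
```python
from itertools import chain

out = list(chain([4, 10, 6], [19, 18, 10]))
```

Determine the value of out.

Step 1: chain() concatenates iterables: [4, 10, 6] + [19, 18, 10].
Therefore out = [4, 10, 6, 19, 18, 10].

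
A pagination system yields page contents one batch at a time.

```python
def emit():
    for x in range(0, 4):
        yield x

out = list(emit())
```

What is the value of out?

Step 1: The generator yields each value from range(0, 4).
Step 2: list() consumes all yields: [0, 1, 2, 3].
Therefore out = [0, 1, 2, 3].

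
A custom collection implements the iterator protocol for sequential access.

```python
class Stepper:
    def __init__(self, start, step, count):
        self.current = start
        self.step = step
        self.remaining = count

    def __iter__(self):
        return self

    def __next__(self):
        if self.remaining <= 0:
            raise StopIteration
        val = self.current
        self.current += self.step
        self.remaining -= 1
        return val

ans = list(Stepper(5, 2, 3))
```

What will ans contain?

Step 1: Stepper starts at 5, increments by 2, for 3 steps:
  Yield 5, then current += 2
  Yield 7, then current += 2
  Yield 9, then current += 2
Therefore ans = [5, 7, 9].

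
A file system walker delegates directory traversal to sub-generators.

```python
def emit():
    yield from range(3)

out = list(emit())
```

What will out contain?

Step 1: yield from delegates to the iterable, yielding each element.
Step 2: Collected values: [0, 1, 2].
Therefore out = [0, 1, 2].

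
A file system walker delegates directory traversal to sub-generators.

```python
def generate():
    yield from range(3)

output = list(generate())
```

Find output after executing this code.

Step 1: yield from delegates to the iterable, yielding each element.
Step 2: Collected values: [0, 1, 2].
Therefore output = [0, 1, 2].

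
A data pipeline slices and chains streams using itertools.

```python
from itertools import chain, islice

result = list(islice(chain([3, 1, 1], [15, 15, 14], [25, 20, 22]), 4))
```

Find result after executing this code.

Step 1: chain([3, 1, 1], [15, 15, 14], [25, 20, 22]) = [3, 1, 1, 15, 15, 14, 25, 20, 22].
Step 2: islice takes first 4 elements: [3, 1, 1, 15].
Therefore result = [3, 1, 1, 15].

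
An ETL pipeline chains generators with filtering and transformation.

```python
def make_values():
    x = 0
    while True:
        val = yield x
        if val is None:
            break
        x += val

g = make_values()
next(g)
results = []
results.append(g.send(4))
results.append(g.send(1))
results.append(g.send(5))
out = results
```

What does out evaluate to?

Step 1: next(g) -> yield 0.
Step 2: send(4) -> x = 4, yield 4.
Step 3: send(1) -> x = 5, yield 5.
Step 4: send(5) -> x = 10, yield 10.
Therefore out = [4, 5, 10].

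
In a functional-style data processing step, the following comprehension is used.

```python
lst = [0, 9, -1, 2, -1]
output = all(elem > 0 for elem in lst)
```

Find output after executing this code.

Step 1: Check elem > 0 for each element in [0, 9, -1, 2, -1]:
  0 > 0: False
  9 > 0: True
  -1 > 0: False
  2 > 0: True
  -1 > 0: False
Step 2: all() returns False.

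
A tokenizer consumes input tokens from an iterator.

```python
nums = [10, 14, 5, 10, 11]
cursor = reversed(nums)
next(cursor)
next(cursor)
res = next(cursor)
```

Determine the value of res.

Step 1: reversed([10, 14, 5, 10, 11]) gives iterator: [11, 10, 5, 14, 10].
Step 2: First next() = 11, second next() = 10.
Step 3: Third next() = 5.
Therefore res = 5.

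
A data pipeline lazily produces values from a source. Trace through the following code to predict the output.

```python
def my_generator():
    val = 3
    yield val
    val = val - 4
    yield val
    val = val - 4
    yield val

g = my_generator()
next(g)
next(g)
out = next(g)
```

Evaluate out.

Step 1: Trace through generator execution:
  Yield 1: val starts at 3, yield 3
  Yield 2: val = 3 - 4 = -1, yield -1
  Yield 3: val = -1 - 4 = -5, yield -5
Step 2: First next() gets 3, second next() gets the second value, third next() yields -5.
Therefore out = -5.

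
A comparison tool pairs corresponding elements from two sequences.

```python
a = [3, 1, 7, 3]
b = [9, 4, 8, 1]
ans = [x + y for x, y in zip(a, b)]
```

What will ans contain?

Step 1: Add corresponding elements:
  3 + 9 = 12
  1 + 4 = 5
  7 + 8 = 15
  3 + 1 = 4
Therefore ans = [12, 5, 15, 4].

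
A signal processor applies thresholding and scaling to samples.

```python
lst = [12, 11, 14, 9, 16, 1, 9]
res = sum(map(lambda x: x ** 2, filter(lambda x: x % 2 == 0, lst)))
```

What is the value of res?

Step 1: Filter even numbers from [12, 11, 14, 9, 16, 1, 9]: [12, 14, 16]
Step 2: Square each: [144, 196, 256]
Step 3: Sum = 596.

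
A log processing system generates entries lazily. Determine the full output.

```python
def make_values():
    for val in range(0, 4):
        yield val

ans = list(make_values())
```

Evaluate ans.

Step 1: The generator yields each value from range(0, 4).
Step 2: list() consumes all yields: [0, 1, 2, 3].
Therefore ans = [0, 1, 2, 3].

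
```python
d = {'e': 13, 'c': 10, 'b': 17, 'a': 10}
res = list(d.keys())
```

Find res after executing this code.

Step 1: d.keys() returns the dictionary keys in insertion order.
Therefore res = ['e', 'c', 'b', 'a'].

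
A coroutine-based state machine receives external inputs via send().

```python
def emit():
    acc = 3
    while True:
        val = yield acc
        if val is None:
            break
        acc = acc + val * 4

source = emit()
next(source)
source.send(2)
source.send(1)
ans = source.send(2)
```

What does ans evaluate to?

Step 1: next() -> yield acc=3.
Step 2: send(2) -> val=2, acc = 3 + 2*4 = 11, yield 11.
Step 3: send(1) -> val=1, acc = 11 + 1*4 = 15, yield 15.
Step 4: send(2) -> val=2, acc = 15 + 2*4 = 23, yield 23.
Therefore ans = 23.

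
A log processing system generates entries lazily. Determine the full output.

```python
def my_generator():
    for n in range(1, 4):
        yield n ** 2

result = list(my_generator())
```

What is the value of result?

Step 1: For each n in range(1, 4), yield n**2:
  n=1: yield 1**2 = 1
  n=2: yield 2**2 = 4
  n=3: yield 3**2 = 9
Therefore result = [1, 4, 9].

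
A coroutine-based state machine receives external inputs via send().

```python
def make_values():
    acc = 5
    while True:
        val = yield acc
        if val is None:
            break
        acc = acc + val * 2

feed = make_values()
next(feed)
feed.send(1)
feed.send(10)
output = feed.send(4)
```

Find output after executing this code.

Step 1: next() -> yield acc=5.
Step 2: send(1) -> val=1, acc = 5 + 1*2 = 7, yield 7.
Step 3: send(10) -> val=10, acc = 7 + 10*2 = 27, yield 27.
Step 4: send(4) -> val=4, acc = 27 + 4*2 = 35, yield 35.
Therefore output = 35.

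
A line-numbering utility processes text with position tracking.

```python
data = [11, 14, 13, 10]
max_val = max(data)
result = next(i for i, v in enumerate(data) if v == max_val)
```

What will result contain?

Step 1: max([11, 14, 13, 10]) = 14.
Step 2: Find first index where value == 14:
  Index 0: 11 != 14
  Index 1: 14 == 14, found!
Therefore result = 1.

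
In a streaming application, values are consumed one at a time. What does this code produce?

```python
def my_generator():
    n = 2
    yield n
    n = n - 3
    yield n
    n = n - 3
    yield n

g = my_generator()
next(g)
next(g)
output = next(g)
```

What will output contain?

Step 1: Trace through generator execution:
  Yield 1: n starts at 2, yield 2
  Yield 2: n = 2 - 3 = -1, yield -1
  Yield 3: n = -1 - 3 = -4, yield -4
Step 2: First next() gets 2, second next() gets the second value, third next() yields -4.
Therefore output = -4.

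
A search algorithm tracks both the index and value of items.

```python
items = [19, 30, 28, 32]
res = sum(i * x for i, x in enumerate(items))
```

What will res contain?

Step 1: Compute i * x for each (i, x) in enumerate([19, 30, 28, 32]):
  i=0, x=19: 0*19 = 0
  i=1, x=30: 1*30 = 30
  i=2, x=28: 2*28 = 56
  i=3, x=32: 3*32 = 96
Step 2: sum = 0 + 30 + 56 + 96 = 182.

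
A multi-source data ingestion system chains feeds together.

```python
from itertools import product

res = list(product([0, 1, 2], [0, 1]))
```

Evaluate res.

Step 1: product([0, 1, 2], [0, 1]) gives all pairs:
  (0, 0)
  (0, 1)
  (1, 0)
  (1, 1)
  (2, 0)
  (2, 1)
Therefore res = [(0, 0), (0, 1), (1, 0), (1, 1), (2, 0), (2, 1)].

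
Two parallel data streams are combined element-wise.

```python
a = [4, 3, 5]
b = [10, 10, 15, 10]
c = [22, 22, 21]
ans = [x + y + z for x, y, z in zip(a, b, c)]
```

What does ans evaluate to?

Step 1: zip three lists (truncates to shortest, len=3):
  4 + 10 + 22 = 36
  3 + 10 + 22 = 35
  5 + 15 + 21 = 41
Therefore ans = [36, 35, 41].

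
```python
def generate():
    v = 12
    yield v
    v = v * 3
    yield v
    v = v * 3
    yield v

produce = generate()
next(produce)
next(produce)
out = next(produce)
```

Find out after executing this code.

Step 1: Trace through generator execution:
  Yield 1: v starts at 12, yield 12
  Yield 2: v = 12 * 3 = 36, yield 36
  Yield 3: v = 36 * 3 = 108, yield 108
Step 2: First next() gets 12, second next() gets the second value, third next() yields 108.
Therefore out = 108.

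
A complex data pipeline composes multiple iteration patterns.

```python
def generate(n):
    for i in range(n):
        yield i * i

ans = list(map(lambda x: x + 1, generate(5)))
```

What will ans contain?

Step 1: generate(5) yields squares: [0, 1, 4, 9, 16].
Step 2: map adds 1 to each: [1, 2, 5, 10, 17].
Therefore ans = [1, 2, 5, 10, 17].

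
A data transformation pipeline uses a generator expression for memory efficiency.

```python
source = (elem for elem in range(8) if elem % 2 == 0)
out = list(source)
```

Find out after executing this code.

Step 1: Filter range(8) keeping only even values:
  elem=0: even, included
  elem=1: odd, excluded
  elem=2: even, included
  elem=3: odd, excluded
  elem=4: even, included
  elem=5: odd, excluded
  elem=6: even, included
  elem=7: odd, excluded
Therefore out = [0, 2, 4, 6].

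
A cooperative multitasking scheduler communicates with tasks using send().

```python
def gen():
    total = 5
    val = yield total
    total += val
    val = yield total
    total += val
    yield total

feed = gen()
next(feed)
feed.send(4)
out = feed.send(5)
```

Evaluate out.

Step 1: next() -> yield total=5.
Step 2: send(4) -> val=4, total = 5+4 = 9, yield 9.
Step 3: send(5) -> val=5, total = 9+5 = 14, yield 14.
Therefore out = 14.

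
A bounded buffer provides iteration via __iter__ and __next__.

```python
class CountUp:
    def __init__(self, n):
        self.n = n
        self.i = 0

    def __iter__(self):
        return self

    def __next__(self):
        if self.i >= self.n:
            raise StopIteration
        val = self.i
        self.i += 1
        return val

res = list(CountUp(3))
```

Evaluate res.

Step 1: CountUp(3) creates an iterator counting 0 to 2.
Step 2: list() consumes all values: [0, 1, 2].
Therefore res = [0, 1, 2].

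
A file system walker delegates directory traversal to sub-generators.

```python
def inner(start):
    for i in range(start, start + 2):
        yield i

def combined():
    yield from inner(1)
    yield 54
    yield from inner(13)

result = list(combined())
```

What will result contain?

Step 1: combined() delegates to inner(1):
  yield 1
  yield 2
Step 2: yield 54
Step 3: Delegates to inner(13):
  yield 13
  yield 14
Therefore result = [1, 2, 54, 13, 14].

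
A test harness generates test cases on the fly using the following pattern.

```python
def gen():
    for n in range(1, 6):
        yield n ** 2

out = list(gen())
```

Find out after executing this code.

Step 1: For each n in range(1, 6), yield n**2:
  n=1: yield 1**2 = 1
  n=2: yield 2**2 = 4
  n=3: yield 3**2 = 9
  n=4: yield 4**2 = 16
  n=5: yield 5**2 = 25
Therefore out = [1, 4, 9, 16, 25].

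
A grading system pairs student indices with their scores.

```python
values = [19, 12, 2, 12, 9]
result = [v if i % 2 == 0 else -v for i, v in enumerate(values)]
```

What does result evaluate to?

Step 1: For each (i, v), keep v if i is even, negate if odd:
  i=0 (even): keep 19
  i=1 (odd): negate to -12
  i=2 (even): keep 2
  i=3 (odd): negate to -12
  i=4 (even): keep 9
Therefore result = [19, -12, 2, -12, 9].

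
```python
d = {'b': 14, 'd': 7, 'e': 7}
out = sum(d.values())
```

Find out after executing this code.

Step 1: d.values() = [14, 7, 7].
Step 2: sum = 28.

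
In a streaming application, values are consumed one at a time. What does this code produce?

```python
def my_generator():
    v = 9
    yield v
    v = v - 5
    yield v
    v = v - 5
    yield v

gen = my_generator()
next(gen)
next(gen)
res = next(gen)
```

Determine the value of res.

Step 1: Trace through generator execution:
  Yield 1: v starts at 9, yield 9
  Yield 2: v = 9 - 5 = 4, yield 4
  Yield 3: v = 4 - 5 = -1, yield -1
Step 2: First next() gets 9, second next() gets the second value, third next() yields -1.
Therefore res = -1.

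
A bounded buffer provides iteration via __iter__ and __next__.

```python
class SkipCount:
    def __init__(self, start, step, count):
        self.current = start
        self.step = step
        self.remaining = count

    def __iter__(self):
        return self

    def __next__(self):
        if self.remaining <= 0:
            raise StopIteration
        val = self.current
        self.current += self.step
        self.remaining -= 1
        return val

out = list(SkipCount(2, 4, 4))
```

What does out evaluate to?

Step 1: SkipCount starts at 2, increments by 4, for 4 steps:
  Yield 2, then current += 4
  Yield 6, then current += 4
  Yield 10, then current += 4
  Yield 14, then current += 4
Therefore out = [2, 6, 10, 14].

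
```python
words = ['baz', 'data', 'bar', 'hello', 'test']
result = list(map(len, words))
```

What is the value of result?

Step 1: Map len() to each word:
  'baz' -> 3
  'data' -> 4
  'bar' -> 3
  'hello' -> 5
  'test' -> 4
Therefore result = [3, 4, 3, 5, 4].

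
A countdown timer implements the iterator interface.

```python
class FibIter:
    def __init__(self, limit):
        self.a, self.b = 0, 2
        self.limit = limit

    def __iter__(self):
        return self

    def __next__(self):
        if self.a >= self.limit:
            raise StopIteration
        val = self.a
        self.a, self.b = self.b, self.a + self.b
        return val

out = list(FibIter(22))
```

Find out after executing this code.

Step 1: Fibonacci-like sequence (a=0, b=2) until >= 22:
  Yield 0, then a,b = 2,2
  Yield 2, then a,b = 2,4
  Yield 2, then a,b = 4,6
  Yield 4, then a,b = 6,10
  Yield 6, then a,b = 10,16
  Yield 10, then a,b = 16,26
  Yield 16, then a,b = 26,42
Step 2: 26 >= 22, stop.
Therefore out = [0, 2, 2, 4, 6, 10, 16].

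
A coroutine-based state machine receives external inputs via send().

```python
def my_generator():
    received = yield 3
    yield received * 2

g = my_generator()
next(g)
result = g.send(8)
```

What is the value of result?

Step 1: next(g) advances to first yield, producing 3.
Step 2: send(8) resumes, received = 8.
Step 3: yield received * 2 = 8 * 2 = 16.
Therefore result = 16.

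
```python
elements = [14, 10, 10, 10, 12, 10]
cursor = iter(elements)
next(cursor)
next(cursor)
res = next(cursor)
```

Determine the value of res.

Step 1: Create iterator over [14, 10, 10, 10, 12, 10].
Step 2: next() consumes 14.
Step 3: next() consumes 10.
Step 4: next() returns 10.
Therefore res = 10.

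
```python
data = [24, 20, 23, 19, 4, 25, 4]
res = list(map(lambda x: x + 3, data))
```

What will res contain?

Step 1: Apply lambda x: x + 3 to each element:
  24 -> 27
  20 -> 23
  23 -> 26
  19 -> 22
  4 -> 7
  25 -> 28
  4 -> 7
Therefore res = [27, 23, 26, 22, 7, 28, 7].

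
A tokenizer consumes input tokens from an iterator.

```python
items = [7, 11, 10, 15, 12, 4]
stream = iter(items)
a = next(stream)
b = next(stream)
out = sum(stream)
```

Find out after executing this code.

Step 1: Create iterator over [7, 11, 10, 15, 12, 4].
Step 2: a = next() = 7, b = next() = 11.
Step 3: sum() of remaining [10, 15, 12, 4] = 41.
Therefore out = 41.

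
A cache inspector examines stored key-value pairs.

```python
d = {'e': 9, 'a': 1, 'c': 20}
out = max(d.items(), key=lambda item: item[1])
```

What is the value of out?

Step 1: Find item with maximum value:
  ('e', 9)
  ('a', 1)
  ('c', 20)
Step 2: Maximum value is 20 at key 'c'.
Therefore out = ('c', 20).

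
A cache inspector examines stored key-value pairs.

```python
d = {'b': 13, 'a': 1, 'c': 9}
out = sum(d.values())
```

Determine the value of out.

Step 1: d.values() = [13, 1, 9].
Step 2: sum = 23.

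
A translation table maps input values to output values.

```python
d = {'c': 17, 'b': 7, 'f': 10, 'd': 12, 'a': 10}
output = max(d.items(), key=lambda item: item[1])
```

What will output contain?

Step 1: Find item with maximum value:
  ('c', 17)
  ('b', 7)
  ('f', 10)
  ('d', 12)
  ('a', 10)
Step 2: Maximum value is 17 at key 'c'.
Therefore output = ('c', 17).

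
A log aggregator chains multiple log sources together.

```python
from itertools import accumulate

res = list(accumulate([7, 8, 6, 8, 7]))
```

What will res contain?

Step 1: accumulate computes running sums:
  + 7 = 7
  + 8 = 15
  + 6 = 21
  + 8 = 29
  + 7 = 36
Therefore res = [7, 15, 21, 29, 36].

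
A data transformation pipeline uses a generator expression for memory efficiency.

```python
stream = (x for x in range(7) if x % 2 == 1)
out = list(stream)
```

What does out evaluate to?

Step 1: Filter range(7) keeping only odd values:
  x=0: even, excluded
  x=1: odd, included
  x=2: even, excluded
  x=3: odd, included
  x=4: even, excluded
  x=5: odd, included
  x=6: even, excluded
Therefore out = [1, 3, 5].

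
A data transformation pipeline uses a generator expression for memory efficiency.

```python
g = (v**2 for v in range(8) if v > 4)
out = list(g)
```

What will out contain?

Step 1: For range(8), keep v > 4, then square:
  v=0: 0 <= 4, excluded
  v=1: 1 <= 4, excluded
  v=2: 2 <= 4, excluded
  v=3: 3 <= 4, excluded
  v=4: 4 <= 4, excluded
  v=5: 5 > 4, yield 5**2 = 25
  v=6: 6 > 4, yield 6**2 = 36
  v=7: 7 > 4, yield 7**2 = 49
Therefore out = [25, 36, 49].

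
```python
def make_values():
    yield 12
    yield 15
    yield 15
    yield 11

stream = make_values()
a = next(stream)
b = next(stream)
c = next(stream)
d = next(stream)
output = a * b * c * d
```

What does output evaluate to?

Step 1: Create generator and consume all values:
  a = next(stream) = 12
  b = next(stream) = 15
  c = next(stream) = 15
  d = next(stream) = 11
Step 2: output = 12 * 15 * 15 * 11 = 29700.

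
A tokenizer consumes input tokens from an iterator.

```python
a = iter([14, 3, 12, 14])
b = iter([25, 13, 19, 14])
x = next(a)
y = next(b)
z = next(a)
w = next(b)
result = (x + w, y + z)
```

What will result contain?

Step 1: a iterates [14, 3, 12, 14], b iterates [25, 13, 19, 14].
Step 2: x = next(a) = 14, y = next(b) = 25.
Step 3: z = next(a) = 3, w = next(b) = 13.
Step 4: result = (14 + 13, 25 + 3) = (27, 28).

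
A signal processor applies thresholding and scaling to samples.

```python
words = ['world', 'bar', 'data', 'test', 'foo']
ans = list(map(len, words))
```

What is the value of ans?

Step 1: Map len() to each word:
  'world' -> 5
  'bar' -> 3
  'data' -> 4
  'test' -> 4
  'foo' -> 3
Therefore ans = [5, 3, 4, 4, 3].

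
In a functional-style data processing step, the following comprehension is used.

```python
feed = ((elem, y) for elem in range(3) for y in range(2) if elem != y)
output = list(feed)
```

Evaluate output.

Step 1: Nested generator over range(3) x range(2) where elem != y:
  (0, 0): excluded (elem == y)
  (0, 1): included
  (1, 0): included
  (1, 1): excluded (elem == y)
  (2, 0): included
  (2, 1): included
Therefore output = [(0, 1), (1, 0), (2, 0), (2, 1)].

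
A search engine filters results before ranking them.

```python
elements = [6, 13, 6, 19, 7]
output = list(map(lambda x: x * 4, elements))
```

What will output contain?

Step 1: Apply lambda x: x * 4 to each element:
  6 -> 24
  13 -> 52
  6 -> 24
  19 -> 76
  7 -> 28
Therefore output = [24, 52, 24, 76, 28].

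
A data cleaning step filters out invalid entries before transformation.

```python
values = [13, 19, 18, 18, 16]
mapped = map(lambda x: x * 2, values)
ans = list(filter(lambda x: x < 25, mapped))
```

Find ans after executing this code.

Step 1: Map x * 2:
  13 -> 26
  19 -> 38
  18 -> 36
  18 -> 36
  16 -> 32
Step 2: Filter for < 25:
  26: removed
  38: removed
  36: removed
  36: removed
  32: removed
Therefore ans = [].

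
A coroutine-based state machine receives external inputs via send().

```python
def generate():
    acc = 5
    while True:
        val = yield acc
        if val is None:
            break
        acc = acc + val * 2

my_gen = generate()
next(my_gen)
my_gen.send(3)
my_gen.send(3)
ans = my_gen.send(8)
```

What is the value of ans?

Step 1: next() -> yield acc=5.
Step 2: send(3) -> val=3, acc = 5 + 3*2 = 11, yield 11.
Step 3: send(3) -> val=3, acc = 11 + 3*2 = 17, yield 17.
Step 4: send(8) -> val=8, acc = 17 + 8*2 = 33, yield 33.
Therefore ans = 33.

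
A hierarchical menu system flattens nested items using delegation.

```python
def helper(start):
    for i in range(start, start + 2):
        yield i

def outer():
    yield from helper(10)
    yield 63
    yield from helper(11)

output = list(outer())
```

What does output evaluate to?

Step 1: outer() delegates to helper(10):
  yield 10
  yield 11
Step 2: yield 63
Step 3: Delegates to helper(11):
  yield 11
  yield 12
Therefore output = [10, 11, 63, 11, 12].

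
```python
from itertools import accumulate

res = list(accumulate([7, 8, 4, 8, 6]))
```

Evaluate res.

Step 1: accumulate computes running sums:
  + 7 = 7
  + 8 = 15
  + 4 = 19
  + 8 = 27
  + 6 = 33
Therefore res = [7, 15, 19, 27, 33].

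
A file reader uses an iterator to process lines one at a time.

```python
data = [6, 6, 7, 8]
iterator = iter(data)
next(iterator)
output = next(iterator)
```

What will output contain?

Step 1: Create iterator over [6, 6, 7, 8].
Step 2: next() consumes 6.
Step 3: next() returns 6.
Therefore output = 6.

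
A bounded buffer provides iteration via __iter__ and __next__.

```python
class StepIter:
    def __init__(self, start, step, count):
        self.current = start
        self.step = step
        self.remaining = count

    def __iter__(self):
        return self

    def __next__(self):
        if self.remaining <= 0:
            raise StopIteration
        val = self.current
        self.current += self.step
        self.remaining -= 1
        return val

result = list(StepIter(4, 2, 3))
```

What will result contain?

Step 1: StepIter starts at 4, increments by 2, for 3 steps:
  Yield 4, then current += 2
  Yield 6, then current += 2
  Yield 8, then current += 2
Therefore result = [4, 6, 8].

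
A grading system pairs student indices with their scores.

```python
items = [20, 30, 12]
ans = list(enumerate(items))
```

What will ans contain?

Step 1: enumerate pairs each element with its index:
  (0, 20)
  (1, 30)
  (2, 12)
Therefore ans = [(0, 20), (1, 30), (2, 12)].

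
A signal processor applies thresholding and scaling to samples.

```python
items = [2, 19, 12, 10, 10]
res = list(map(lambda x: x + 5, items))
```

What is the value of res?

Step 1: Apply lambda x: x + 5 to each element:
  2 -> 7
  19 -> 24
  12 -> 17
  10 -> 15
  10 -> 15
Therefore res = [7, 24, 17, 15, 15].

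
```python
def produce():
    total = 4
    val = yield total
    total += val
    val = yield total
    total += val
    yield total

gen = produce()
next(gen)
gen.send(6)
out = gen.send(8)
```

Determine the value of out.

Step 1: next() -> yield total=4.
Step 2: send(6) -> val=6, total = 4+6 = 10, yield 10.
Step 3: send(8) -> val=8, total = 10+8 = 18, yield 18.
Therefore out = 18.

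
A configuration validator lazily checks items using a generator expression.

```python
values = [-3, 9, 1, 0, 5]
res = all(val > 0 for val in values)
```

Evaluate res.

Step 1: Check val > 0 for each element in [-3, 9, 1, 0, 5]:
  -3 > 0: False
  9 > 0: True
  1 > 0: True
  0 > 0: False
  5 > 0: True
Step 2: all() returns False.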